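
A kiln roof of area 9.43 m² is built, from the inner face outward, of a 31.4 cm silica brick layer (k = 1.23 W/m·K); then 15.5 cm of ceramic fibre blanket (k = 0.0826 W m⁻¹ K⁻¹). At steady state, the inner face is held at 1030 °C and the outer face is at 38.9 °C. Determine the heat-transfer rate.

Q = 4.38 kW

Series thermal resistances, inner to outer:
  R_silica brick = L/(kA) = 0.314/(1.23·9.43) = 0.02707 K/W
  R_ceramic fibre blanket = L/(kA) = 0.155/(0.0826·9.43) = 0.1990 K/W
ΣR = 0.02707 + 0.1990 = 0.2261 K/W
Q = ΔT/ΣR = (1030 °C − 38.9 °C)/0.2261 = 4380 W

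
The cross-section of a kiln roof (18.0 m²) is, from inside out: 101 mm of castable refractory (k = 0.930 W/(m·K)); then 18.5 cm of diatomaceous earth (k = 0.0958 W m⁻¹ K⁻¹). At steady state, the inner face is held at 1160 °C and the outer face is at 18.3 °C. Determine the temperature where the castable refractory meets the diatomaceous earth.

Treat each layer as a resistance in series:
  R_castable refractory = L/(kA) = 0.101/(0.930·18.0) = 0.006033 K/W
  R_diatomaceous earth = L/(kA) = 0.185/(0.0958·18.0) = 0.1073 K/W
ΣR = 0.006033 + 0.1073 = 0.1133 K/W
Q = ΔT/ΣR = (1160 °C − 18.3 °C)/0.1133 = 10080 W
From the inner boundary to the castable refractory/diatomaceous earth interface, ΣR_partial = 0.006033 K/W.
T_interface = T_in − Q·ΣR_partial = 1160 °C − (10080)(0.006033) = 1099 °C

T = 1099 °C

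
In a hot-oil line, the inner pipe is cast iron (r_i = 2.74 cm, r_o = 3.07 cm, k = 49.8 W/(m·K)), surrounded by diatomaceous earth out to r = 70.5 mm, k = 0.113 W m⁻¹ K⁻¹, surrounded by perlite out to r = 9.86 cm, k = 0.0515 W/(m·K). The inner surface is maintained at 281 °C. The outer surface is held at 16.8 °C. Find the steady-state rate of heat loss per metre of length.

Q' = 120 W/m

Treat each layer as a resistance in series:
  R'_cast iron = ln(0.0307/0.0274)/(2πk) = 0.1137/(2π·49.8) = 3.634×10^-4 m·K/W
  R'_diatomaceous earth = ln(0.0705/0.0307)/(2πk) = 0.8314/(2π·0.113) = 1.171 m·K/W
  R'_perlite = ln(0.0986/0.0705)/(2πk) = 0.3355/(2π·0.0515) = 1.037 m·K/W
ΣR = 3.634×10^-4 + 1.171 + 1.037 = 2.208 m·K/W
Q' = ΔT/ΣR = (281 °C − 16.8 °C)/2.208 = 120 W/m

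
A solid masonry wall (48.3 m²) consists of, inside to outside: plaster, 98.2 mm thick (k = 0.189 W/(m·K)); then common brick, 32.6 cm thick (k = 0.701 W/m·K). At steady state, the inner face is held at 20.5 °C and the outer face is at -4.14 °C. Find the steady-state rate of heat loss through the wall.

Series thermal resistances, inner to outer:
  R_plaster = L/(kA) = 0.0982/(0.189·48.3) = 0.01076 K/W
  R_common brick = L/(kA) = 0.326/(0.701·48.3) = 0.009628 K/W
ΣR = 0.01076 + 0.009628 = 0.02039 K/W
Q = ΔT/ΣR = (20.5 °C − -4.14 °C)/0.02039 = 1210 W

Q = 1210 W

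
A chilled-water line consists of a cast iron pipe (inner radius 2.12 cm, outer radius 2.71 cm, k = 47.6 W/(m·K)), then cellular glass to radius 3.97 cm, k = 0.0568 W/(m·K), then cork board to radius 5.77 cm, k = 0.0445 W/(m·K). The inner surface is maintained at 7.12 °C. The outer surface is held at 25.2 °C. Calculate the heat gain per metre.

Resistance network (inner→outer):
  R'_cast iron = ln(0.0271/0.0212)/(2πk) = 0.2455/(2π·47.6) = 8.210×10^-4 m·K/W
  R'_cellular glass = ln(0.0397/0.0271)/(2πk) = 0.3818/(2π·0.0568) = 1.070 m·K/W
  R'_cork board = ln(0.0577/0.0397)/(2πk) = 0.3739/(2π·0.0445) = 1.337 m·K/W
ΣR = 8.210×10^-4 + 1.070 + 1.337 = 2.408 m·K/W
Q' = ΔT/ΣR = (7.12 °C − 25.2 °C)/2.408 = -7.51 W/m
(Negative Q' ⇒ heat flows inward; heat gain = 7.51 W/m.)

Q' = 7.51 W/m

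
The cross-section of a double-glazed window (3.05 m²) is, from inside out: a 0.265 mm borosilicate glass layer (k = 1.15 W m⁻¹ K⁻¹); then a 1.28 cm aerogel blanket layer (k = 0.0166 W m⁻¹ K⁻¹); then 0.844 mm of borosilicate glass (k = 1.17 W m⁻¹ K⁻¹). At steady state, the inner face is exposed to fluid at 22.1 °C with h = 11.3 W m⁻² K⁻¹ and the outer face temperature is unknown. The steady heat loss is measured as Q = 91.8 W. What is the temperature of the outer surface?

T_out = -3.80 °C

Sum the resistances:
  R_conv,in = 1/(hA) = 1/(11.3·3.05) = 0.02901 K/W
  R_borosilicate glass = L/(kA) = 2.65×10^-4/(1.15·3.05) = 7.555×10^-5 K/W
  R_aerogel blanket = L/(kA) = 0.0128/(0.0166·3.05) = 0.2528 K/W
  R_borosilicate glass = L/(kA) = 8.44×10^-4/(1.17·3.05) = 2.365×10^-4 K/W
ΣR = 0.2821 K/W
ΔT = Q·ΣR = 91.8 × 0.2821 = 25.90 K
Heat flows outward, so T_out = T_in − ΔT = 22.1 − 25.90 = -3.80 °C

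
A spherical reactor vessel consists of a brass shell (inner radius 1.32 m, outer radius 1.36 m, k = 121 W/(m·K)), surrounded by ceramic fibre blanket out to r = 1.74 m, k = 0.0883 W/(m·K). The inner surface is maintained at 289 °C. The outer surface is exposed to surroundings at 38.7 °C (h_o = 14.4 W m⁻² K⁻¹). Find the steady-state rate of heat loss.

Series thermal resistances, inner to outer:
  R_brass = (1/1.32 − 1/1.36)/(4πk) = 0.02228/(4π·121) = 1.465×10^-5 K/W
  R_ceramic fibre blanket = (1/1.36 − 1/1.74)/(4πk) = 0.1606/(4π·0.0883) = 0.1447 K/W
  R_conv,out = 1/(4πr²h) = 1/(4π·1.74²·14.4) = 0.001825 K/W
ΣR = 1.465×10^-5 + 0.1447 + 0.001825 = 0.1465 K/W
Q = ΔT/ΣR = (289 °C − 38.7 °C)/0.1465 = 1710 W

Q = 1710 W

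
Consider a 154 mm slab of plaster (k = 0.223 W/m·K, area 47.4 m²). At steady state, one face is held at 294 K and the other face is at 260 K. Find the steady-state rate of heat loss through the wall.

Q = kA·ΔT/L = 0.223 × 47.4 × |294 K − 260 K| / 0.154 = 2330 W

Q = 2.33 kW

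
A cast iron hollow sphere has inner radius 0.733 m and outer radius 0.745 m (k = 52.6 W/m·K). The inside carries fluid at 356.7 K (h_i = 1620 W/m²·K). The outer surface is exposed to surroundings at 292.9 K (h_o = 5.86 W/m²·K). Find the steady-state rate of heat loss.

Resistance network (inner→outer):
  R_conv,in = 1/(4πr²h) = 1/(4π·0.733²·1620) = 9.143×10^-5 K/W
  R_cast iron = (1/0.733 − 1/0.745)/(4πk) = 0.02197/(4π·52.6) = 3.324×10^-5 K/W
  R_conv,out = 1/(4πr²h) = 1/(4π·0.745²·5.86) = 0.02447 K/W
ΣR = 9.143×10^-5 + 3.324×10^-5 + 0.02447 = 0.02459 K/W
Q = ΔT/ΣR = (356.7 K − 292.9 K)/0.02459 = 2590 W

Q = 2.59 kW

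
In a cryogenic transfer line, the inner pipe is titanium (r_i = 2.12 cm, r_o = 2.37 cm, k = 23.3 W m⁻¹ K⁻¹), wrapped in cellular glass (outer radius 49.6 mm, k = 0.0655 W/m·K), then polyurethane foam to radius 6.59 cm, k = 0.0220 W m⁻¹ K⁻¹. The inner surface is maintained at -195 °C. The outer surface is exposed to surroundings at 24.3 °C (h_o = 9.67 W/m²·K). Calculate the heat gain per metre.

Resistance network (inner→outer):
  R'_titanium = ln(0.0237/0.0212)/(2πk) = 0.1115/(2π·23.3) = 7.614×10^-4 m·K/W
  R'_cellular glass = ln(0.0496/0.0237)/(2πk) = 0.7385/(2π·0.0655) = 1.794 m·K/W
  R'_polyurethane foam = ln(0.0659/0.0496)/(2πk) = 0.2841/(2π·0.0220) = 2.056 m·K/W
  R'_conv,out = 1/(2πr h) = 1/(2π·0.0659·9.67) = 0.2498 m·K/W
ΣR = 7.614×10^-4 + 1.794 + 2.056 + 0.2498 = 4.101 m·K/W
Q' = ΔT/ΣR = (-195 °C − 24.3 °C)/4.101 = -53.5 W/m
(Negative Q' ⇒ heat flows inward; heat gain = 53.5 W/m.)

Q' = 53.5 W/m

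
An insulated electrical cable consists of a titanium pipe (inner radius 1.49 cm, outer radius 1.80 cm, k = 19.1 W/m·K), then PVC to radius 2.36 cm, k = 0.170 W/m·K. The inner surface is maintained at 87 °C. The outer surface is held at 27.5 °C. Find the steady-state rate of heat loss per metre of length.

Q' = 233 W/m

Series thermal resistances, inner to outer:
  R'_titanium = ln(0.0180/0.0149)/(2πk) = 0.1890/(2π·19.1) = 0.001575 m·K/W
  R'_PVC = ln(0.0236/0.0180)/(2πk) = 0.2709/(2π·0.170) = 0.2536 m·K/W
ΣR = 0.001575 + 0.2536 = 0.2552 m·K/W
Q' = ΔT/ΣR = (87 °C − 27.5 °C)/0.2552 = 233 W/m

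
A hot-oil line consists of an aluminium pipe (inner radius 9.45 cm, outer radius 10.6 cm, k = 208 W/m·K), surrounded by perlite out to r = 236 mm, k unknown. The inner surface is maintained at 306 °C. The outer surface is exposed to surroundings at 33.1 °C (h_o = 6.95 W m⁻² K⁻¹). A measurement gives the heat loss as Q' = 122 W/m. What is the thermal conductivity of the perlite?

ΣR = ΔT/Q' = |306 − 33.1|/122 = 2.237 m·K/W
Known resistances:
  R'_aluminium = ln(0.106/0.0945)/(2πk) = 0.1148/(2π·208) = 8.787×10^-5 m·K/W
  R'_conv,out = 1/(2πr h) = 1/(2π·0.236·6.95) = 0.09703 m·K/W
R_perlite = ΣR − ΣR_known = 2.237 − 0.09712 = 2.140 m·K/W
ln(r₂/r₁)/(2πk) = 2.140 ⇒ k = 0.8004/(2π·2.140) = 0.0595 W/m·K

k = 0.0595 W/m·K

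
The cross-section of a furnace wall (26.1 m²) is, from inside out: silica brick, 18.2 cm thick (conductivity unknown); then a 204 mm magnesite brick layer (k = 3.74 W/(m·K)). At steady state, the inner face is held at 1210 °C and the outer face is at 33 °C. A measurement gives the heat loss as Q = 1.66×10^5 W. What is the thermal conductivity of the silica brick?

k = 1.39 W/m·K

ΣR = ΔT/Q = |1210 − 33|/1.66×10^5 = 0.007090 K/W
Known resistances:
  R_magnesite brick = L/(kA) = 0.204/(3.74·26.1) = 0.002090 K/W
R_silica brick = ΣR − ΣR_known = 0.007090 − 0.002090 = 0.005000 K/W
L/(kA) = 0.005000 ⇒ k = 0.182/(0.005000·26.1) = 1.39 W/m·K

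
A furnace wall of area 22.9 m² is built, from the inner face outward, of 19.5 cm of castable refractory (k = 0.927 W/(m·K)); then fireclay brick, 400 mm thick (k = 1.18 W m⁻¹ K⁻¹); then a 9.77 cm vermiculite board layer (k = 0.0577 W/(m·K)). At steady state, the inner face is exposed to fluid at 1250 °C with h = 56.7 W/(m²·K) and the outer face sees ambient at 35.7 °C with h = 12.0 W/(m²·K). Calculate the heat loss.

Q = 11900 W

Treat each layer as a resistance in series:
  R_conv,in = 1/(hA) = 1/(56.7·22.9) = 7.702×10^-4 K/W
  R_castable refractory = L/(kA) = 0.195/(0.927·22.9) = 0.009186 K/W
  R_fireclay brick = L/(kA) = 0.400/(1.18·22.9) = 0.01480 K/W
  R_vermiculite board = L/(kA) = 0.0977/(0.0577·22.9) = 0.07394 K/W
  R_conv,out = 1/(hA) = 1/(12.0·22.9) = 0.003639 K/W
ΣR = 7.702×10^-4 + 0.009186 + 0.01480 + 0.07394 + 0.003639 = 0.1023 K/W
Q = ΔT/ΣR = (1250 °C − 35.7 °C)/0.1023 = 11900 W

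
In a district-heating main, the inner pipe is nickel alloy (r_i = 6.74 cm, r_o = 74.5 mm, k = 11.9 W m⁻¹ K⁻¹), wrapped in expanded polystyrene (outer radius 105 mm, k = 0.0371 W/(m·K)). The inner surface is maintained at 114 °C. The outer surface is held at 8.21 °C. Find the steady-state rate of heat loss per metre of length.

Resistance network (inner→outer):
  R'_nickel alloy = ln(0.0745/0.0674)/(2πk) = 0.1002/(2π·11.9) = 0.001339 m·K/W
  R'_expanded polystyrene = ln(0.105/0.0745)/(2πk) = 0.3432/(2π·0.0371) = 1.472 m·K/W
ΣR = 0.001339 + 1.472 = 1.473 m·K/W
Q' = ΔT/ΣR = (114 °C − 8.21 °C)/1.473 = 71.8 W/m

Q' = 71.8 W/m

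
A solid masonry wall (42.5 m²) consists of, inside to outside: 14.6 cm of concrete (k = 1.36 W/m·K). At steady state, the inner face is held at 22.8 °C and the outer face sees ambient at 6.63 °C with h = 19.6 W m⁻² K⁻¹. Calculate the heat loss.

Q = 4340 W

Resistance network (inner→outer):
  R_concrete = L/(kA) = 0.146/(1.36·42.5) = 0.002526 K/W
  R_conv,out = 1/(hA) = 1/(19.6·42.5) = 0.001200 K/W
ΣR = 0.002526 + 0.001200 = 0.003726 K/W
Q = ΔT/ΣR = (22.8 °C − 6.63 °C)/0.003726 = 4340 W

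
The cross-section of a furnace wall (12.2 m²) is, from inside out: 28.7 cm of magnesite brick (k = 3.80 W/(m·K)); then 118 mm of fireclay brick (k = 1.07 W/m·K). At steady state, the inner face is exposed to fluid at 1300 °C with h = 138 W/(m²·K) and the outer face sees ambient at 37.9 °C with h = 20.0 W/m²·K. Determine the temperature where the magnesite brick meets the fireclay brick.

T = 870 °C

Series thermal resistances, inner to outer:
  R_conv,in = 1/(hA) = 1/(138·12.2) = 5.940×10^-4 K/W
  R_magnesite brick = L/(kA) = 0.287/(3.80·12.2) = 0.006191 K/W
  R_fireclay brick = L/(kA) = 0.118/(1.07·12.2) = 0.009039 K/W
  R_conv,out = 1/(hA) = 1/(20.0·12.2) = 0.004098 K/W
ΣR = 5.940×10^-4 + 0.006191 + 0.009039 + 0.004098 = 0.01992 K/W
Q = ΔT/ΣR = (1300 °C − 37.9 °C)/0.01992 = 63360 W
From the inner boundary to the magnesite brick/fireclay brick interface, ΣR_partial = 0.006785 K/W.
T_interface = T_in − Q·ΣR_partial = 1300 °C − (63360)(0.006785) = 870 °C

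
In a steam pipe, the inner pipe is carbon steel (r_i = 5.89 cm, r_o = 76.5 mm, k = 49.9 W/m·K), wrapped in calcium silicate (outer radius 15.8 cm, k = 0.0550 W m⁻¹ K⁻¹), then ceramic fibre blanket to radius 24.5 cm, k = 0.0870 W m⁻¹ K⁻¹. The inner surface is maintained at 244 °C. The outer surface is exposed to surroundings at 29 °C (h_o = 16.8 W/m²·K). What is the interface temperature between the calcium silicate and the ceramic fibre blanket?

Series thermal resistances, inner to outer:
  R'_carbon steel = ln(0.0765/0.0589)/(2πk) = 0.2614/(2π·49.9) = 8.339×10^-4 m·K/W
  R'_calcium silicate = ln(0.158/0.0765)/(2πk) = 0.7253/(2π·0.0550) = 2.099 m·K/W
  R'_ceramic fibre blanket = ln(0.245/0.158)/(2πk) = 0.4387/(2π·0.0870) = 0.8025 m·K/W
  R'_conv,out = 1/(2πr h) = 1/(2π·0.245·16.8) = 0.03867 m·K/W
ΣR = 8.339×10^-4 + 2.099 + 0.8025 + 0.03867 = 2.941 m·K/W
Q' = ΔT/ΣR = (244 °C − 29 °C)/2.941 = 73.10 W/m
From the inner boundary to the calcium silicate/ceramic fibre blanket interface, ΣR_partial = 2.100 m·K/W.
T_interface = T_in − Q'·ΣR_partial = 244 °C − (73.10)(2.100) = 90.5 °C

T = 90.5 °C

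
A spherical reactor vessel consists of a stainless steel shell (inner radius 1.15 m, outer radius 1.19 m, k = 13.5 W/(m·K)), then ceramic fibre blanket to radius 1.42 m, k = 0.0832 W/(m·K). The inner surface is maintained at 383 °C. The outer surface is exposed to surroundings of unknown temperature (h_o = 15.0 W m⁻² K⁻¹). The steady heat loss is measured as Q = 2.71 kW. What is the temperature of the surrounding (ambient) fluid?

Series resistances:
  R_stainless steel = (1/1.15 − 1/1.19)/(4πk) = 0.02923/(4π·13.5) = 1.723×10^-4 K/W
  R_ceramic fibre blanket = (1/1.19 − 1/1.42)/(4πk) = 0.1361/(4π·0.0832) = 0.1302 K/W
  R_conv,out = 1/(4πr²h) = 1/(4π·1.42²·15.0) = 0.002631 K/W
ΣR = 0.1330 K/W
ΔT = Q·ΣR = 2710 × 0.1330 = 360.4 K
Heat flows outward, so T_out = T_in − ΔT = 383 − 360.4 = 22.6 °C

T_out = 22.6 °C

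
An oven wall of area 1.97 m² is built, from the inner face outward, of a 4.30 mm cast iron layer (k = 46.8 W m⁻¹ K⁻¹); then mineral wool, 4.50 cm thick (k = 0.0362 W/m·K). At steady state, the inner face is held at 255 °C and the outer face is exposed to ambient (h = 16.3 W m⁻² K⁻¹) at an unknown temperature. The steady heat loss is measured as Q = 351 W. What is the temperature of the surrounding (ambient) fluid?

T_out = 22.6 °C

Sum the resistances:
  R_cast iron = L/(kA) = 0.00430/(46.8·1.97) = 4.664×10^-5 K/W
  R_mineral wool = L/(kA) = 0.0450/(0.0362·1.97) = 0.6310 K/W
  R_conv,out = 1/(hA) = 1/(16.3·1.97) = 0.03114 K/W
ΣR = 0.6622 K/W
ΔT = Q·ΣR = 351 × 0.6622 = 232.4 K
Heat flows outward, so T_out = T_in − ΔT = 255 − 232.4 = 22.6 °C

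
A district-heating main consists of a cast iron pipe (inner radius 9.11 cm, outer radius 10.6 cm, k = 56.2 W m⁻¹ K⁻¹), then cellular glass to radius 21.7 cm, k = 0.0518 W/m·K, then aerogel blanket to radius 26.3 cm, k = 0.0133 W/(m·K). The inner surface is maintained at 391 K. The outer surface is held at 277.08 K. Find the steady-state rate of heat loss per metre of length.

Resistance network (inner→outer):
  R'_cast iron = ln(0.106/0.0911)/(2πk) = 0.1515/(2π·56.2) = 4.290×10^-4 m·K/W
  R'_cellular glass = ln(0.217/0.106)/(2πk) = 0.7165/(2π·0.0518) = 2.201 m·K/W
  R'_aerogel blanket = ln(0.263/0.217)/(2πk) = 0.1923/(2π·0.0133) = 2.301 m·K/W
ΣR = 4.290×10^-4 + 2.201 + 2.301 = 4.502 m·K/W
Q' = ΔT/ΣR = (391 K − 277.08 K)/4.502 = 25.3 W/m

Q' = 25.3 W/m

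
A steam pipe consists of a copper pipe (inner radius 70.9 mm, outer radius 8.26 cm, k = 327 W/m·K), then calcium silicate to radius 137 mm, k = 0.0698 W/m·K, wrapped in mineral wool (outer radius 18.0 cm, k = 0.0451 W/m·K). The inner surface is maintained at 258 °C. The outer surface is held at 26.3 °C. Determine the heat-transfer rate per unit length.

Treat each layer as a resistance in series:
  R'_copper = ln(0.0826/0.0709)/(2πk) = 0.1527/(2π·327) = 7.434×10^-5 m·K/W
  R'_calcium silicate = ln(0.137/0.0826)/(2πk) = 0.5060/(2π·0.0698) = 1.154 m·K/W
  R'_mineral wool = ln(0.180/0.137)/(2πk) = 0.2730/(2π·0.0451) = 0.9633 m·K/W
ΣR = 7.434×10^-5 + 1.154 + 0.9633 = 2.117 m·K/W
Q' = ΔT/ΣR = (258 °C − 26.3 °C)/2.117 = 109 W/m

Q' = 109 W/m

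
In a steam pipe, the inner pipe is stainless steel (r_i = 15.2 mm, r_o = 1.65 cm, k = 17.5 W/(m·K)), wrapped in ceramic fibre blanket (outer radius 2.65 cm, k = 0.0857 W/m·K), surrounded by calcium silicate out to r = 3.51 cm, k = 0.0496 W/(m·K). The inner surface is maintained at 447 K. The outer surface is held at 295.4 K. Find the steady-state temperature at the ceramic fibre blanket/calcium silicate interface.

T = 372.1 K

Resistance network (inner→outer):
  R'_stainless steel = ln(0.0165/0.0152)/(2πk) = 0.08206/(2π·17.5) = 7.463×10^-4 m·K/W
  R'_ceramic fibre blanket = ln(0.0265/0.0165)/(2πk) = 0.4738/(2π·0.0857) = 0.8799 m·K/W
  R'_calcium silicate = ln(0.0351/0.0265)/(2πk) = 0.2811/(2π·0.0496) = 0.9018 m·K/W
ΣR = 7.463×10^-4 + 0.8799 + 0.9018 = 1.782 m·K/W
Q' = ΔT/ΣR = (447 K − 295.4 K)/1.782 = 85.07 W/m
From the inner boundary to the ceramic fibre blanket/calcium silicate interface, ΣR_partial = 0.8806 m·K/W.
T_interface = T_in − Q'·ΣR_partial = 447 K − (85.07)(0.8806) = 372.1 K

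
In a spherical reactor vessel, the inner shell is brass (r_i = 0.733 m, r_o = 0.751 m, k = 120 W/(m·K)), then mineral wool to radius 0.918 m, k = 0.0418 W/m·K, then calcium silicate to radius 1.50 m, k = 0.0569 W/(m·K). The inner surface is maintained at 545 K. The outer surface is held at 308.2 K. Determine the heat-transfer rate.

Q = 225 W

Resistance network (inner→outer):
  R_brass = (1/0.733 − 1/0.751)/(4πk) = 0.03270/(4π·120) = 2.168×10^-5 K/W
  R_mineral wool = (1/0.751 − 1/0.918)/(4πk) = 0.2422/(4π·0.0418) = 0.4612 K/W
  R_calcium silicate = (1/0.918 − 1/1.50)/(4πk) = 0.4227/(4π·0.0569) = 0.5911 K/W
ΣR = 2.168×10^-5 + 0.4612 + 0.5911 = 1.052 K/W
Q = ΔT/ΣR = (545 K − 308.2 K)/1.052 = 225 W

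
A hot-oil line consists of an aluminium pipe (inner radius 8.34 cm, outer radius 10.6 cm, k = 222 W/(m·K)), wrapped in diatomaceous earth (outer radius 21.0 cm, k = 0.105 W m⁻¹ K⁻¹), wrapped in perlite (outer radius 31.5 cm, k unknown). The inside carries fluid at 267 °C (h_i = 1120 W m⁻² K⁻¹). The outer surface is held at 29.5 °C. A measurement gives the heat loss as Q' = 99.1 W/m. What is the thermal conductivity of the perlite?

k = 0.0475 W/m·K

ΣR = ΔT/Q' = |267 − 29.5|/99.1 = 2.397 m·K/W
Known resistances:
  R'_conv,in = 1/(2πr h) = 1/(2π·0.0834·1120) = 0.001704 m·K/W
  R'_aluminium = ln(0.106/0.0834)/(2πk) = 0.2398/(2π·222) = 1.719×10^-4 m·K/W
  R'_diatomaceous earth = ln(0.210/0.106)/(2πk) = 0.6837/(2π·0.105) = 1.036 m·K/W
R_perlite = ΣR − ΣR_known = 2.397 − 1.038 = 1.359 m·K/W
ln(r₂/r₁)/(2πk) = 1.359 ⇒ k = 0.4055/(2π·1.359) = 0.0475 W/m·K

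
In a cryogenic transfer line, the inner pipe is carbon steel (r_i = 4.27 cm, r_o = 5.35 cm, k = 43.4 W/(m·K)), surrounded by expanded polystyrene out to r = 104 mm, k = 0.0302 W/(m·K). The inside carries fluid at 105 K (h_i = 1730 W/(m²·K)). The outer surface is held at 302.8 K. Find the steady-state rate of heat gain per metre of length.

Treat each layer as a resistance in series:
  R'_conv,in = 1/(2πr h) = 1/(2π·0.0427·1730) = 0.002154 m·K/W
  R'_carbon steel = ln(0.0535/0.0427)/(2πk) = 0.2255/(2π·43.4) = 8.269×10^-4 m·K/W
  R'_expanded polystyrene = ln(0.104/0.0535)/(2πk) = 0.6647/(2π·0.0302) = 3.503 m·K/W
ΣR = 0.002154 + 8.269×10^-4 + 3.503 = 3.506 m·K/W
Q' = ΔT/ΣR = (105 K − 302.8 K)/3.506 = -56.4 W/m
(Negative Q' ⇒ heat flows inward; heat gain = 56.4 W/m.)

Q' = 56.4 W/m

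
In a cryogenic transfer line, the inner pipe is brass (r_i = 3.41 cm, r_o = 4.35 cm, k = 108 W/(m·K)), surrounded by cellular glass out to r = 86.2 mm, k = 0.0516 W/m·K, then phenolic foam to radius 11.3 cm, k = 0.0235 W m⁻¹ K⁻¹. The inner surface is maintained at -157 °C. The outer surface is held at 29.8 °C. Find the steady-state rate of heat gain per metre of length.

Resistance network (inner→outer):
  R'_brass = ln(0.0435/0.0341)/(2πk) = 0.2435/(2π·108) = 3.588×10^-4 m·K/W
  R'_cellular glass = ln(0.0862/0.0435)/(2πk) = 0.6839/(2π·0.0516) = 2.109 m·K/W
  R'_phenolic foam = ln(0.113/0.0862)/(2πk) = 0.2707/(2π·0.0235) = 1.833 m·K/W
ΣR = 3.588×10^-4 + 2.109 + 1.833 = 3.942 m·K/W
Q' = ΔT/ΣR = (-157 °C − 29.8 °C)/3.942 = -47.4 W/m
(Negative Q' ⇒ heat flows inward; heat gain = 47.4 W/m.)

Q' = 47.4 W/m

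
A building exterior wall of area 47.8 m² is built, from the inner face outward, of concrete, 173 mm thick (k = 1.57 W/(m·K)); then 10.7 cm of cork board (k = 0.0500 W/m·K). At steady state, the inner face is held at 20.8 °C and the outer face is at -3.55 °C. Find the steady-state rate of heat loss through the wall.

Q = 517 W

Series thermal resistances, inner to outer:
  R_concrete = L/(kA) = 0.173/(1.57·47.8) = 0.002305 K/W
  R_cork board = L/(kA) = 0.107/(0.0500·47.8) = 0.04477 K/W
ΣR = 0.002305 + 0.04477 = 0.04707 K/W
Q = ΔT/ΣR = (20.8 °C − -3.55 °C)/0.04707 = 517 W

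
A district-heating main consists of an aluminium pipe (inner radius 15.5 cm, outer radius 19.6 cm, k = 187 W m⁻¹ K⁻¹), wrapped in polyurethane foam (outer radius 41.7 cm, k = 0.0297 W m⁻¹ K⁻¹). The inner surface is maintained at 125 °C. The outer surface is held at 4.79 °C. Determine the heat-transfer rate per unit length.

Resistance network (inner→outer):
  R'_aluminium = ln(0.196/0.155)/(2πk) = 0.2347/(2π·187) = 1.997×10^-4 m·K/W
  R'_polyurethane foam = ln(0.417/0.196)/(2πk) = 0.7550/(2π·0.0297) = 4.046 m·K/W
ΣR = 1.997×10^-4 + 4.046 = 4.046 m·K/W
Q' = ΔT/ΣR = (125 °C − 4.79 °C)/4.046 = 29.7 W/m

Q' = 29.7 W/m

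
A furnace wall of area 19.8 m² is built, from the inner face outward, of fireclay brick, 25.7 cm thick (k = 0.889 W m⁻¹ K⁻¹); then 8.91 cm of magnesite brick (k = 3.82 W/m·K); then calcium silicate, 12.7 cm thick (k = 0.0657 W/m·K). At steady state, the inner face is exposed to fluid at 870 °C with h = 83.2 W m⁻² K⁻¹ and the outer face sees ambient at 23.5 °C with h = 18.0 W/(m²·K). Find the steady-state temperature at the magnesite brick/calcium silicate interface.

T = 751 °C

Treat each layer as a resistance in series:
  R_conv,in = 1/(hA) = 1/(83.2·19.8) = 6.070×10^-4 K/W
  R_fireclay brick = L/(kA) = 0.257/(0.889·19.8) = 0.01460 K/W
  R_magnesite brick = L/(kA) = 0.0891/(3.82·19.8) = 0.001178 K/W
  R_calcium silicate = L/(kA) = 0.127/(0.0657·19.8) = 0.09763 K/W
  R_conv,out = 1/(hA) = 1/(18.0·19.8) = 0.002806 K/W
ΣR = 6.070×10^-4 + 0.01460 + 0.001178 + 0.09763 + 0.002806 = 0.1168 K/W
Q = ΔT/ΣR = (870 °C − 23.5 °C)/0.1168 = 7247 W
From the inner boundary to the magnesite brick/calcium silicate interface, ΣR_partial = 0.01639 K/W.
T_interface = T_in − Q·ΣR_partial = 870 °C − (7247)(0.01639) = 751 °C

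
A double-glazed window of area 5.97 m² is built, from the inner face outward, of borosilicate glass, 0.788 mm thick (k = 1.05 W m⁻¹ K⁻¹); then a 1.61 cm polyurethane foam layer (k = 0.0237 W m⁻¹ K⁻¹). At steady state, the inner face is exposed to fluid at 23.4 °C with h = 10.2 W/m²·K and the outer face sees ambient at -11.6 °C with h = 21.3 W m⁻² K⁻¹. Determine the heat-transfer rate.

Q = 253 W

Resistance network (inner→outer):
  R_conv,in = 1/(hA) = 1/(10.2·5.97) = 0.01642 K/W
  R_borosilicate glass = L/(kA) = 7.88×10^-4/(1.05·5.97) = 1.257×10^-4 K/W
  R_polyurethane foam = L/(kA) = 0.0161/(0.0237·5.97) = 0.1138 K/W
  R_conv,out = 1/(hA) = 1/(21.3·5.97) = 0.007864 K/W
ΣR = 0.01642 + 1.257×10^-4 + 0.1138 + 0.007864 = 0.1382 K/W
Q = ΔT/ΣR = (23.4 °C − -11.6 °C)/0.1382 = 253 W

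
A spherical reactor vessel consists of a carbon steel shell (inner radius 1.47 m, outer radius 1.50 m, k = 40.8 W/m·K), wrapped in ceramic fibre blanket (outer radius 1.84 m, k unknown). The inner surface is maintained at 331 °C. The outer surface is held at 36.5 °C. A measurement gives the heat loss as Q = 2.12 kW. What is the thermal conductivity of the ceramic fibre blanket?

k = 0.0706 W/m·K

ΣR = ΔT/Q = |331 − 36.5|/2120 = 0.1389 K/W
Known resistances:
  R_carbon steel = (1/1.47 − 1/1.50)/(4πk) = 0.01361/(4π·40.8) = 2.654×10^-5 K/W
R_ceramic fibre blanket = ΣR − ΣR_known = 0.1389 − 2.654×10^-5 = 0.1389 K/W
(1/r₁−1/r₂)/(4πk) = 0.1389 ⇒ k = 0.1232/(4π·0.1389) = 0.0706 W/m·K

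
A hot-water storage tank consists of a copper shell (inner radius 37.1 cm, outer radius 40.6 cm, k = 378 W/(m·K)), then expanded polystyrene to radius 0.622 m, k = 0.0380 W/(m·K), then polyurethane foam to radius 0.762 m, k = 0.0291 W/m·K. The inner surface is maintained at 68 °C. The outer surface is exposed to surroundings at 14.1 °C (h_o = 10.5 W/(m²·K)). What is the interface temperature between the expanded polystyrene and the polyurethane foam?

T = 31.0 °C

Treat each layer as a resistance in series:
  R_copper = (1/0.371 − 1/0.406)/(4πk) = 0.2324/(4π·378) = 4.892×10^-5 K/W
  R_expanded polystyrene = (1/0.406 − 1/0.622)/(4πk) = 0.8553/(4π·0.0380) = 1.791 K/W
  R_polyurethane foam = (1/0.622 − 1/0.762)/(4πk) = 0.2954/(4π·0.0291) = 0.8078 K/W
  R_conv,out = 1/(4πr²h) = 1/(4π·0.762²·10.5) = 0.01305 K/W
ΣR = 4.892×10^-5 + 1.791 + 0.8078 + 0.01305 = 2.612 K/W
Q = ΔT/ΣR = (68 °C − 14.1 °C)/2.612 = 20.64 W
From the inner boundary to the expanded polystyrene/polyurethane foam interface, ΣR_partial = 1.791 K/W.
T_interface = T_in − Q·ΣR_partial = 68 °C − (20.64)(1.791) = 31.0 °C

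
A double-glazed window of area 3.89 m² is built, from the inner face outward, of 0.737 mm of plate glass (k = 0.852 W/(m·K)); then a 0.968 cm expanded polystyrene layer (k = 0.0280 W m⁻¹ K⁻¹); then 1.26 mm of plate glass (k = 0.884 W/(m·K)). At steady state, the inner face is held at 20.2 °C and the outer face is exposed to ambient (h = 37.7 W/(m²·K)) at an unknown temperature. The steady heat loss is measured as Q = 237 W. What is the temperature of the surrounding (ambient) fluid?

T_out = -2.62 °C

Sum the resistances:
  R_plate glass = L/(kA) = 7.37×10^-4/(0.852·3.89) = 2.224×10^-4 K/W
  R_expanded polystyrene = L/(kA) = 0.00968/(0.0280·3.89) = 0.08887 K/W
  R_plate glass = L/(kA) = 0.00126/(0.884·3.89) = 3.664×10^-4 K/W
  R_conv,out = 1/(hA) = 1/(37.7·3.89) = 0.006819 K/W
ΣR = 0.09628 K/W
ΔT = Q·ΣR = 237 × 0.09628 = 22.82 K
Heat flows outward, so T_out = T_in − ΔT = 20.2 − 22.82 = -2.62 °C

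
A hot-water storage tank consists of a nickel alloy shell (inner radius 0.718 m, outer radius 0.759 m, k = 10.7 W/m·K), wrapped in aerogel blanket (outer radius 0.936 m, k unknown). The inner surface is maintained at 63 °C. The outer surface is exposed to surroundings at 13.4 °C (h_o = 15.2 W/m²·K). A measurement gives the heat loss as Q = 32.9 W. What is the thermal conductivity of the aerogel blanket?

k = 0.0132 W/m·K

ΣR = ΔT/Q = |63 − 13.4|/32.9 = 1.508 K/W
Known resistances:
  R_nickel alloy = (1/0.718 − 1/0.759)/(4πk) = 0.07523/(4π·10.7) = 5.595×10^-4 K/W
  R_conv,out = 1/(4πr²h) = 1/(4π·0.936²·15.2) = 0.005976 K/W
R_aerogel blanket = ΣR − ΣR_known = 1.508 − 0.006536 = 1.501 K/W
(1/r₁−1/r₂)/(4πk) = 1.501 ⇒ k = 0.2491/(4π·1.501) = 0.0132 W/m·K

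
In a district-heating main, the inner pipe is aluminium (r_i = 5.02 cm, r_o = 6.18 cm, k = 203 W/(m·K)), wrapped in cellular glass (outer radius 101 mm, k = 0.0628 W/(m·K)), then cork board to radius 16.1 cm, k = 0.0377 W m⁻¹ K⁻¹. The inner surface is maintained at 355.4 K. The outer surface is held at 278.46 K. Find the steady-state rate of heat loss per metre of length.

Q' = 23.9 W/m

Series thermal resistances, inner to outer:
  R'_aluminium = ln(0.0618/0.0502)/(2πk) = 0.2079/(2π·203) = 1.630×10^-4 m·K/W
  R'_cellular glass = ln(0.101/0.0618)/(2πk) = 0.4912/(2π·0.0628) = 1.245 m·K/W
  R'_cork board = ln(0.161/0.101)/(2πk) = 0.4663/(2π·0.0377) = 1.968 m·K/W
ΣR = 1.630×10^-4 + 1.245 + 1.968 = 3.213 m·K/W
Q' = ΔT/ΣR = (355.4 K − 278.46 K)/3.213 = 23.9 W/m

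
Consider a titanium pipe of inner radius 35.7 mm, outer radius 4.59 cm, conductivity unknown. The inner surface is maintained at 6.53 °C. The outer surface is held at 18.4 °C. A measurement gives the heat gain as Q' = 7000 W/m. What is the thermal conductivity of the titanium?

k = 23.6 W/m·K

ΣR = ΔT/Q' = |6.53 − 18.4|/7000 = 0.001696 m·K/W
ln(r₂/r₁)/(2πk) = 0.001696 ⇒ k = 0.2513/(2π·0.001696) = 23.6 W/m·K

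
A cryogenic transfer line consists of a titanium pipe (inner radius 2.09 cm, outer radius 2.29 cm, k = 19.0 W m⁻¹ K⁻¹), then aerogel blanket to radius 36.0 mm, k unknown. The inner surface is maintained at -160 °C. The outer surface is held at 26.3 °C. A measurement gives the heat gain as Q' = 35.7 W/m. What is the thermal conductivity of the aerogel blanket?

k = 0.0138 W/m·K

ΣR = ΔT/Q' = |-160 − 26.3|/35.7 = 5.218 m·K/W
Known resistances:
  R'_titanium = ln(0.0229/0.0209)/(2πk) = 0.09139/(2π·19.0) = 7.655×10^-4 m·K/W
R_aerogel blanket = ΣR − ΣR_known = 5.218 − 7.655×10^-4 = 5.217 m·K/W
ln(r₂/r₁)/(2πk) = 5.217 ⇒ k = 0.4524/(2π·5.217) = 0.0138 W/m·K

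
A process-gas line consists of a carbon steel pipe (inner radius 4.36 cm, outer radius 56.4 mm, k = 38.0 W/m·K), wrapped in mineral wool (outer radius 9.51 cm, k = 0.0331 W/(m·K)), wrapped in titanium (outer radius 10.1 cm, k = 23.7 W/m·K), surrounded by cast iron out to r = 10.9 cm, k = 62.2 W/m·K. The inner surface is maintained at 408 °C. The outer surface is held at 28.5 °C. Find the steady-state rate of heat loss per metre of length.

Series thermal resistances, inner to outer:
  R'_carbon steel = ln(0.0564/0.0436)/(2πk) = 0.2574/(2π·38.0) = 0.001078 m·K/W
  R'_mineral wool = ln(0.0951/0.0564)/(2πk) = 0.5225/(2π·0.0331) = 2.512 m·K/W
  R'_titanium = ln(0.101/0.0951)/(2πk) = 0.06019/(2π·23.7) = 4.042×10^-4 m·K/W
  R'_cast iron = ln(0.109/0.101)/(2πk) = 0.07623/(2π·62.2) = 1.950×10^-4 m·K/W
ΣR = 0.001078 + 2.512 + 4.042×10^-4 + 1.950×10^-4 = 2.514 m·K/W
Q' = ΔT/ΣR = (408 °C − 28.5 °C)/2.514 = 151 W/m

Q' = 151 W/m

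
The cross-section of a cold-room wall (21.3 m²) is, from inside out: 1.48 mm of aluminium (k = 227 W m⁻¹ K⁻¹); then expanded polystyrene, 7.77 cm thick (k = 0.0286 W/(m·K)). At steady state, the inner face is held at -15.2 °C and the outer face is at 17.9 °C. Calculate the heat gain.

Q = 260 W

Resistance network (inner→outer):
  R_aluminium = L/(kA) = 0.00148/(227·21.3) = 3.061×10^-7 K/W
  R_expanded polystyrene = L/(kA) = 0.0777/(0.0286·21.3) = 0.1275 K/W
ΣR = 3.061×10^-7 + 0.1275 = 0.1275 K/W
Q = ΔT/ΣR = (-15.2 °C − 17.9 °C)/0.1275 = -260 W
(Negative Q ⇒ heat flows inward; heat gain = 260 W.)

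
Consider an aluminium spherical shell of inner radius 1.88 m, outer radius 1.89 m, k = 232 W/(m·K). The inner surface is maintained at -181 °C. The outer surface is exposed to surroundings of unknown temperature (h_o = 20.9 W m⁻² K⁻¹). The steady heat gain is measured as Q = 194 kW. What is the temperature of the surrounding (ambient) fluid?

T_out = 26.0 °C

Series resistances:
  R_aluminium = (1/1.88 − 1/1.89)/(4πk) = 0.002814/(4π·232) = 9.653×10^-7 K/W
  R_conv,out = 1/(4πr²h) = 1/(4π·1.89²·20.9) = 0.001066 K/W
ΣR = 0.001067 K/W
ΔT = Q·ΣR = 1.94×10^5 × 0.001067 = 207.0 K
Heat flows inward, so T_out = T_in + ΔT = -181 + 207.0 = 26.0 °C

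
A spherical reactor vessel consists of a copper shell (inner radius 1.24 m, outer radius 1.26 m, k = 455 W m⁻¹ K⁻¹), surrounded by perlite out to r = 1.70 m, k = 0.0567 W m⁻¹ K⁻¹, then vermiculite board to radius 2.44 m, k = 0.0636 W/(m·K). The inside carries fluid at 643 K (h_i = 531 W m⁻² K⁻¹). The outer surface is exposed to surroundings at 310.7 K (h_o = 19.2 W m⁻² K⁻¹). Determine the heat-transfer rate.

Q = 649 W

Treat each layer as a resistance in series:
  R_conv,in = 1/(4πr²h) = 1/(4π·1.24²·531) = 9.747×10^-5 K/W
  R_copper = (1/1.24 − 1/1.26)/(4πk) = 0.01280/(4π·455) = 2.239×10^-6 K/W
  R_perlite = (1/1.26 − 1/1.70)/(4πk) = 0.2054/(4π·0.0567) = 0.2883 K/W
  R_vermiculite board = (1/1.70 − 1/2.44)/(4πk) = 0.1784/(4π·0.0636) = 0.2232 K/W
  R_conv,out = 1/(4πr²h) = 1/(4π·2.44²·19.2) = 6.962×10^-4 K/W
ΣR = 9.747×10^-5 + 2.239×10^-6 + 0.2883 + 0.2232 + 6.962×10^-4 = 0.5123 K/W
Q = ΔT/ΣR = (643 K − 310.7 K)/0.5123 = 649 W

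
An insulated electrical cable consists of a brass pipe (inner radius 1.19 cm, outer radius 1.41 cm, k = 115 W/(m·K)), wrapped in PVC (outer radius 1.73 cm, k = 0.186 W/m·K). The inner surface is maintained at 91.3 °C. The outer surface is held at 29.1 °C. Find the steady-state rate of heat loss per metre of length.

Q' = 355 W/m

Resistance network (inner→outer):
  R'_brass = ln(0.0141/0.0119)/(2πk) = 0.1696/(2π·115) = 2.348×10^-4 m·K/W
  R'_PVC = ln(0.0173/0.0141)/(2πk) = 0.2045/(2π·0.186) = 0.1750 m·K/W
ΣR = 2.348×10^-4 + 0.1750 = 0.1752 m·K/W
Q' = ΔT/ΣR = (91.3 °C − 29.1 °C)/0.1752 = 355 W/m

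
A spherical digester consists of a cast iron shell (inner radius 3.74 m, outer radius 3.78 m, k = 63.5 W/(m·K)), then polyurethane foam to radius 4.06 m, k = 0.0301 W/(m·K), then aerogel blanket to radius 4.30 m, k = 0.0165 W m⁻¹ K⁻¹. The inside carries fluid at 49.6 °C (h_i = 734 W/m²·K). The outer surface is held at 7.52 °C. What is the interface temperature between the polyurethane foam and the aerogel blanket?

Treat each layer as a resistance in series:
  R_conv,in = 1/(4πr²h) = 1/(4π·3.74²·734) = 7.751×10^-6 K/W
  R_cast iron = (1/3.74 − 1/3.78)/(4πk) = 0.002829/(4π·63.5) = 3.546×10^-6 K/W
  R_polyurethane foam = (1/3.78 − 1/4.06)/(4πk) = 0.01824/(4π·0.0301) = 0.04824 K/W
  R_aerogel blanket = (1/4.06 − 1/4.30)/(4πk) = 0.01375/(4π·0.0165) = 0.06630 K/W
ΣR = 7.751×10^-6 + 3.546×10^-6 + 0.04824 + 0.06630 = 0.1146 K/W
Q = ΔT/ΣR = (49.6 °C − 7.52 °C)/0.1146 = 367.2 W
From the inner boundary to the polyurethane foam/aerogel blanket interface, ΣR_partial = 0.04825 K/W.
T_interface = T_in − Q·ΣR_partial = 49.6 °C − (367.2)(0.04825) = 31.9 °C

T = 31.9 °C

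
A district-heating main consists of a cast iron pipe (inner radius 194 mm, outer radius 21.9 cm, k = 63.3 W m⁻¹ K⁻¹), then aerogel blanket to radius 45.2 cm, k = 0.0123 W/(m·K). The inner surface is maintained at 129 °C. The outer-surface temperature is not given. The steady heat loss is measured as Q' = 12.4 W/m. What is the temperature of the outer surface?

Sum the resistances:
  R'_cast iron = ln(0.219/0.194)/(2πk) = 0.1212/(2π·63.3) = 3.048×10^-4 m·K/W
  R'_aerogel blanket = ln(0.452/0.219)/(2πk) = 0.7246/(2π·0.0123) = 9.376 m·K/W
ΣR = 9.376 m·K/W
ΔT = Q'·ΣR = 12.4 × 9.376 = 116.3 K
Heat flows outward, so T_out = T_in − ΔT = 129 − 116.3 = 12.7 °C

T_out = 12.7 °C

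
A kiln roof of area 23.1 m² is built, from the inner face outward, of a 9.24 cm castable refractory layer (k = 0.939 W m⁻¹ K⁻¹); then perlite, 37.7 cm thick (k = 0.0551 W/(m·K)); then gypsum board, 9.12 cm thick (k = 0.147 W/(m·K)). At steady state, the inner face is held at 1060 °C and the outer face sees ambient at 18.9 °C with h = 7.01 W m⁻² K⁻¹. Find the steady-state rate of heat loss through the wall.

Treat each layer as a resistance in series:
  R_castable refractory = L/(kA) = 0.0924/(0.939·23.1) = 0.004260 K/W
  R_perlite = L/(kA) = 0.377/(0.0551·23.1) = 0.2962 K/W
  R_gypsum board = L/(kA) = 0.0912/(0.147·23.1) = 0.02686 K/W
  R_conv,out = 1/(hA) = 1/(7.01·23.1) = 0.006175 K/W
ΣR = 0.004260 + 0.2962 + 0.02686 + 0.006175 = 0.3335 K/W
Q = ΔT/ΣR = (1060 °C − 18.9 °C)/0.3335 = 3120 W

Q = 3120 W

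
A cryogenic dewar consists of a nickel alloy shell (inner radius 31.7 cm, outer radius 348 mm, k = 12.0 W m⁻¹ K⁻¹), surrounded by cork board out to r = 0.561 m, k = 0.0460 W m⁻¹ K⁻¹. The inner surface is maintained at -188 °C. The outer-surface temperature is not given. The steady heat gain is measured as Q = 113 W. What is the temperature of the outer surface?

Sum the resistances:
  R_nickel alloy = (1/0.317 − 1/0.348)/(4πk) = 0.2810/(4π·12.0) = 0.001864 K/W
  R_cork board = (1/0.348 − 1/0.561)/(4πk) = 1.091/(4π·0.0460) = 1.887 K/W
ΣR = 1.889 K/W
ΔT = Q·ΣR = 113 × 1.889 = 213.5 K
Heat flows inward, so T_out = T_in + ΔT = -188 + 213.5 = 25.5 °C

T_out = 25.5 °C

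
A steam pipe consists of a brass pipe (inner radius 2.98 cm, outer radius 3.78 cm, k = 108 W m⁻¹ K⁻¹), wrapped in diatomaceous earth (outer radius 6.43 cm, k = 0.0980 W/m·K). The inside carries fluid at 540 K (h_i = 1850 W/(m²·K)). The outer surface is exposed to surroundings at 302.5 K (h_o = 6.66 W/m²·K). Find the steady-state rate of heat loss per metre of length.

Treat each layer as a resistance in series:
  R'_conv,in = 1/(2πr h) = 1/(2π·0.0298·1850) = 0.002887 m·K/W
  R'_brass = ln(0.0378/0.0298)/(2πk) = 0.2378/(2π·108) = 3.504×10^-4 m·K/W
  R'_diatomaceous earth = ln(0.0643/0.0378)/(2πk) = 0.5313/(2π·0.0980) = 0.8628 m·K/W
  R'_conv,out = 1/(2πr h) = 1/(2π·0.0643·6.66) = 0.3717 m·K/W
ΣR = 0.002887 + 3.504×10^-4 + 0.8628 + 0.3717 = 1.238 m·K/W
Q' = ΔT/ΣR = (540 K − 302.5 K)/1.238 = 192 W/m

Q' = 192 W/m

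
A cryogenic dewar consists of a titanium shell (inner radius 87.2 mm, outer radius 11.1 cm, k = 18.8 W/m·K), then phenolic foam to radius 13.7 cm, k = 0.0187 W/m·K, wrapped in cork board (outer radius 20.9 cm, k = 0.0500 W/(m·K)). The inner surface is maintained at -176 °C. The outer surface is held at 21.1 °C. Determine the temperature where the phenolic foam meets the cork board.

T = -48.8 °C

Series thermal resistances, inner to outer:
  R_titanium = (1/0.0872 − 1/0.111)/(4πk) = 2.459/(4π·18.8) = 0.01041 K/W
  R_phenolic foam = (1/0.111 − 1/0.137)/(4πk) = 1.710/(4π·0.0187) = 7.276 K/W
  R_cork board = (1/0.137 − 1/0.209)/(4πk) = 2.515/(4π·0.0500) = 4.002 K/W
ΣR = 0.01041 + 7.276 + 4.002 = 11.29 K/W
Q = ΔT/ΣR = (-176 °C − 21.1 °C)/11.29 = -17.46 W
From the inner boundary to the phenolic foam/cork board interface, ΣR_partial = 7.286 K/W.
T_interface = T_in − Q·ΣR_partial = -176 °C − (-17.46)(7.286) = -48.8 °C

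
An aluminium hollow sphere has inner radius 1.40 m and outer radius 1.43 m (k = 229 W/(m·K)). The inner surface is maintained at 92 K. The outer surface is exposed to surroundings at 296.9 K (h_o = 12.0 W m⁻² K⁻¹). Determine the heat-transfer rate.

Resistance network (inner→outer):
  R_aluminium = (1/1.40 − 1/1.43)/(4πk) = 0.01499/(4π·229) = 5.207×10^-6 K/W
  R_conv,out = 1/(4πr²h) = 1/(4π·1.43²·12.0) = 0.003243 K/W
ΣR = 5.207×10^-6 + 0.003243 = 0.003248 K/W
Q = ΔT/ΣR = (92 K − 296.9 K)/0.003248 = -63100 W
(Negative Q ⇒ heat flows inward; heat gain = 63100 W.)

Q = 63100 W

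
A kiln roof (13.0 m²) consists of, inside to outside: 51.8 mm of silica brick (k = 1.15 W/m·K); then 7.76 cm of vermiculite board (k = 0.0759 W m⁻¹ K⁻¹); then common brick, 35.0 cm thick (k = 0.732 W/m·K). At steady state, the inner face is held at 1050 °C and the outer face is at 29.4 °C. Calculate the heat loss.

Series thermal resistances, inner to outer:
  R_silica brick = L/(kA) = 0.0518/(1.15·13.0) = 0.003465 K/W
  R_vermiculite board = L/(kA) = 0.0776/(0.0759·13.0) = 0.07865 K/W
  R_common brick = L/(kA) = 0.350/(0.732·13.0) = 0.03678 K/W
ΣR = 0.003465 + 0.07865 + 0.03678 = 0.1189 K/W
Q = ΔT/ΣR = (1050 °C − 29.4 °C)/0.1189 = 8580 W

Q = 8580 W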